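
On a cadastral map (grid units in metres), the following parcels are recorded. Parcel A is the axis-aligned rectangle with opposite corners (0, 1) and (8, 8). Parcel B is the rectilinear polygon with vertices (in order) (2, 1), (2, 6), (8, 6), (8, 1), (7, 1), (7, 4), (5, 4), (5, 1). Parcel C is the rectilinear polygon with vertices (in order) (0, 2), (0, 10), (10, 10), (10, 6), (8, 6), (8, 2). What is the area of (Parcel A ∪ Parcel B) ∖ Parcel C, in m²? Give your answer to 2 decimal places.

|Parcel A ∪ Parcel B| = 56.
|(Parcel A ∪ Parcel B) ∩ Parcel C| = 48.
|(Parcel A ∪ Parcel B) ∖ Parcel C| = 56 − 48 = 8.00.

8.00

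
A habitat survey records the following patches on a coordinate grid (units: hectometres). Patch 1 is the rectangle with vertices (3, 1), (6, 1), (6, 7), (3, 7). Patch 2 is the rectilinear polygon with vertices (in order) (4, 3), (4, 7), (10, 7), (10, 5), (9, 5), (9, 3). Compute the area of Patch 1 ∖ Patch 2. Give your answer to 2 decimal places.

|Patch 1| = 18, |Patch 1∩Patch 2| = 8.
|Patch 1 ∖ Patch 2| = |Patch 1| − |Patch 1∩Patch 2| = 18 − 8 = 10.00.

10.00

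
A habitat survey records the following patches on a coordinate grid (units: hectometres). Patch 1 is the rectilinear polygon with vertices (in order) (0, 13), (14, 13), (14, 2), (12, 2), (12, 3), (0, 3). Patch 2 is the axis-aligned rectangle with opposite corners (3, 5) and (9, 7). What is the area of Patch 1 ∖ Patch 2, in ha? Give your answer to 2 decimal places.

130.00

|Patch 1| = 142, |Patch 1∩Patch 2| = 12.
|Patch 1 ∖ Patch 2| = |Patch 1| − |Patch 1∩Patch 2| = 142 − 12 = 130.00.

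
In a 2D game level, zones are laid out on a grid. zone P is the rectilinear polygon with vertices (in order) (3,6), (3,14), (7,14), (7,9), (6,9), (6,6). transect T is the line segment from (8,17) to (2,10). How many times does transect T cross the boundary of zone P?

2

The segment meets the boundary at (3,11.167), (5.429,14).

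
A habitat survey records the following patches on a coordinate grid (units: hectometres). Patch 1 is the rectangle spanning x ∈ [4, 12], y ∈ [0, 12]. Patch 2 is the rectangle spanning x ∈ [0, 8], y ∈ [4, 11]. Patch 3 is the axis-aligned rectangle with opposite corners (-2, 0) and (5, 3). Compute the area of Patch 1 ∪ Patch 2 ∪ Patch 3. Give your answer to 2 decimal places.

142.00

By inclusion–exclusion:
Individual areas: |Patch 1| = 96, |Patch 2| = 56, |Patch 3| = 21.
|Patch 1∩Patch 2|: x∈[4,8], y∈[4,11] → 4·7 = 28.
|Patch 1∩Patch 3|: x∈[4,5], y∈[0,3] → 1·3 = 3.
|Patch 2∩Patch 3| = 0 (no overlap).
|Patch 1∩Patch 2∩Patch 3| = 0.
|Patch 1 ∪ Patch 2 ∪ Patch 3| = 173 − 31 + 0 = 142.00.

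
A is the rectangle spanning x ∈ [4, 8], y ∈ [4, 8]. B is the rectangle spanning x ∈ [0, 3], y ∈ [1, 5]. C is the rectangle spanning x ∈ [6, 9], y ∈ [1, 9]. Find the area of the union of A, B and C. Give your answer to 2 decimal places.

By inclusion–exclusion:
Individual areas: |A| = 16, |B| = 12, |C| = 24.
|A∩B| = 0 (no overlap).
|A∩C|: x∈[6,8], y∈[4,8] → 2·4 = 8.
|B∩C| = 0 (no overlap).
|A∩B∩C| = 0.
|A ∪ B ∪ C| = 52 − 8 + 0 = 44.00.

44.00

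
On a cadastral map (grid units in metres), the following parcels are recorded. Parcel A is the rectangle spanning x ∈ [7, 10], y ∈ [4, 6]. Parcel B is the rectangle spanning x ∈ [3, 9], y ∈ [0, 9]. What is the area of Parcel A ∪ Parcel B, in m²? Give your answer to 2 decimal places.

56.00

By inclusion–exclusion:
Individual areas: |Parcel A| = 6, |Parcel B| = 54.
|Parcel A∩Parcel B|: x∈[7,9], y∈[4,6] → 2·2 = 4.
|Parcel A ∪ Parcel B| = 60 − 4 = 56.00.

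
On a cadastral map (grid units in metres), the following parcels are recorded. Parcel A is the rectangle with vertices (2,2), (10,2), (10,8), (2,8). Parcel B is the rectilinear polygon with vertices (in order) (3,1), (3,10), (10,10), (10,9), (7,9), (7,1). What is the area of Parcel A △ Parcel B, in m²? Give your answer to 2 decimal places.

39.00

|Parcel A| = 48, |Parcel B| = 39, |Parcel A∩Parcel B| = 24.
|Parcel A △ Parcel B| = |Parcel A| + |Parcel B| − 2·|Parcel A∩Parcel B| = 48 + 39 − 48 = 39.00.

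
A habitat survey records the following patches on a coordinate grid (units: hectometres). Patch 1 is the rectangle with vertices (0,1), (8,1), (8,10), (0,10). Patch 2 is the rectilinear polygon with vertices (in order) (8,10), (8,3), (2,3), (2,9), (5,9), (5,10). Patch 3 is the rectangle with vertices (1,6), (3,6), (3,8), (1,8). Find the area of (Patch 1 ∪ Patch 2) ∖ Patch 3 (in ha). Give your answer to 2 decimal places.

|Patch 1 ∪ Patch 2| = 72.
|(Patch 1 ∪ Patch 2) ∩ Patch 3| = 4.
|(Patch 1 ∪ Patch 2) ∖ Patch 3| = 72 − 4 = 68.00.

68.00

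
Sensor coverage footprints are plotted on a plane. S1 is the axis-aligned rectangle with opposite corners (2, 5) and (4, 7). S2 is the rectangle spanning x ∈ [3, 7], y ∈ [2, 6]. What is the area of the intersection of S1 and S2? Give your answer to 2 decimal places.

|S1∩S2|: x∈[3,4], y∈[5,6] → 1·1 = 1.

1.00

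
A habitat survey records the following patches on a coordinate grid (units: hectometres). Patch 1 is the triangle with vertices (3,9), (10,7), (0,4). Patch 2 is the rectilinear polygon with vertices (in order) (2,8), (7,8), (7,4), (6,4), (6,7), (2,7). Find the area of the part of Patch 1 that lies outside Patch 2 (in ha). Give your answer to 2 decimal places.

14.62

|Patch 1| = 20.5, |Patch 1∩Patch 2| = 5.881.
|Patch 1 ∖ Patch 2| = |Patch 1| − |Patch 1∩Patch 2| = 20.5 − 5.881 = 14.62.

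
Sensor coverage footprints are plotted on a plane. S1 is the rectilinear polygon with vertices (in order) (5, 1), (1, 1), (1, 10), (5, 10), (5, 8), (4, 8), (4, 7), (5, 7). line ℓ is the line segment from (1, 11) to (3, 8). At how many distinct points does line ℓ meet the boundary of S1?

1

The segment meets the boundary at (1.667,10).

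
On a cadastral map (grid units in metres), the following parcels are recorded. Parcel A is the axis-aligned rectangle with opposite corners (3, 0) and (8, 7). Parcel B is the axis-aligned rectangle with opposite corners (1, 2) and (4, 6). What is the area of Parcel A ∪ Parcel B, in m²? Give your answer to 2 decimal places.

By inclusion–exclusion:
Individual areas: |Parcel A| = 35, |Parcel B| = 12.
|Parcel A∩Parcel B|: x∈[3,4], y∈[2,6] → 1·4 = 4.
|Parcel A ∪ Parcel B| = 47 − 4 = 43.00.

43.00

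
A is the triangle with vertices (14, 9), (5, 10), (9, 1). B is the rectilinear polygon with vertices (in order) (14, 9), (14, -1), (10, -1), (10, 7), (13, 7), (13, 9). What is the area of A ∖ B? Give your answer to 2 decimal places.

|A| = 38.5, |A∩B| = 6.85.
|A ∖ B| = |A| − |A∩B| = 38.5 − 6.85 = 31.65.

31.65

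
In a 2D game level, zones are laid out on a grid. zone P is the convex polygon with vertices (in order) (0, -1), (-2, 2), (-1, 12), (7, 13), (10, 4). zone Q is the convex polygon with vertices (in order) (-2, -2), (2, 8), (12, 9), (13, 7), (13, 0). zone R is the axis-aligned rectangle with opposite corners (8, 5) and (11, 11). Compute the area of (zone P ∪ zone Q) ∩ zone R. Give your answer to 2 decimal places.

The region (zone P ∪ zone Q) ∩ zone R is the polygon with vertices (8.452,8.645), (11,8.9), (11,5), (8,5), (8,10).
By the shoelace formula its area is 11.57.

11.57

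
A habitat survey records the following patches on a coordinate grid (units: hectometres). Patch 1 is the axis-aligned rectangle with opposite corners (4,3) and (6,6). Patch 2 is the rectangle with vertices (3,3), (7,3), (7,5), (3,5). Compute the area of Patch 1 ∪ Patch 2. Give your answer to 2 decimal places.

10.00

By inclusion–exclusion:
Individual areas: |Patch 1| = 6, |Patch 2| = 8.
|Patch 1∩Patch 2|: x∈[4,6], y∈[3,5] → 2·2 = 4.
|Patch 1 ∪ Patch 2| = 14 − 4 = 10.00.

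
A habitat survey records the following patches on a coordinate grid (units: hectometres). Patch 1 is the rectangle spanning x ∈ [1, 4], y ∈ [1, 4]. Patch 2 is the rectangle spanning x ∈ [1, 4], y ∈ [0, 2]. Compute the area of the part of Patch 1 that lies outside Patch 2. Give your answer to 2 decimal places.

6.00

|Patch 1∩Patch 2|: x∈[1,4], y∈[1,2] → 3·1 = 3.
|Patch 1| = 9.
|Patch 1 ∖ Patch 2| = |Patch 1| − |Patch 1∩Patch 2| = 9 − 3 = 6.00.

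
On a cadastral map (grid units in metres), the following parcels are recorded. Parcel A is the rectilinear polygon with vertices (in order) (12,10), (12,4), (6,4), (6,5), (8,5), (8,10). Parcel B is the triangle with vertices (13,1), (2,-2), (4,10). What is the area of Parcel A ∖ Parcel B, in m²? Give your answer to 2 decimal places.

|Parcel A| = 26, |Parcel A∩Parcel B| = 4.
|Parcel A ∖ Parcel B| = |Parcel A| − |Parcel A∩Parcel B| = 26 − 4 = 22.00.

22.00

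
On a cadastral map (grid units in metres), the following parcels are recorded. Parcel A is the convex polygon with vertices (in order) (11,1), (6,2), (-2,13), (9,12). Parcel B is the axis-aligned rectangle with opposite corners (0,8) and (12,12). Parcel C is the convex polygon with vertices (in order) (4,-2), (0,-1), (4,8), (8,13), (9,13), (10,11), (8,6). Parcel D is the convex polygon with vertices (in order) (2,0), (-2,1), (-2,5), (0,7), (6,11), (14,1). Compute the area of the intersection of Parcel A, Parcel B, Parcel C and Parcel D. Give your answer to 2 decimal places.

6.05

The intersection is the polygon with vertices (4,8), (6.2,10.75), (8.4,8).
By the shoelace formula its area is 6.05.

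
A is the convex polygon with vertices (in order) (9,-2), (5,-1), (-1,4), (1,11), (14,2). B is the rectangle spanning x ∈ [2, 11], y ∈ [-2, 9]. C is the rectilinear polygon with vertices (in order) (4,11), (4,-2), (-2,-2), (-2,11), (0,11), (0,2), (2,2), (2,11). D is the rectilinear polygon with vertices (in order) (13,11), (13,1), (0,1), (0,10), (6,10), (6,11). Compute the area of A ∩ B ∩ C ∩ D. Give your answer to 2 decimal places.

15.85

The intersection is the polygon with vertices (2,2), (2,9), (3.889,9), (4,8.923), (4,1), (2.6,1), (2,1.5).
By the shoelace formula its area is 15.85.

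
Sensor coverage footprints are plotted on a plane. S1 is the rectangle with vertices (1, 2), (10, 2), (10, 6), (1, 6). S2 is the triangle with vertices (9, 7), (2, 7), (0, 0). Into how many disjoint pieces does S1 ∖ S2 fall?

2

S1 ∖ S2 splits into 2 disjoint pieces (area 19.4286, area 0.8929).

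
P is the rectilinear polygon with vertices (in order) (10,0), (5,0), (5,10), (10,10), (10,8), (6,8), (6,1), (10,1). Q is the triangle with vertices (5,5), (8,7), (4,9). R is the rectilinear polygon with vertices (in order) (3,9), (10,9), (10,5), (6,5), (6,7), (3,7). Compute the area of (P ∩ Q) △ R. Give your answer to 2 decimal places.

|P ∩ Q| = 2.9167.
|(P ∩ Q) ∩ R| = 1.25.
|(P ∩ Q) △ R| = 2.9167 + 22 − 2.5 = 22.42.

22.42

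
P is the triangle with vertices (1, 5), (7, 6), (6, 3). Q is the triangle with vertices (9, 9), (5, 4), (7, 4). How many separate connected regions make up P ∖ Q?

P ∖ Q is a single connected region.

1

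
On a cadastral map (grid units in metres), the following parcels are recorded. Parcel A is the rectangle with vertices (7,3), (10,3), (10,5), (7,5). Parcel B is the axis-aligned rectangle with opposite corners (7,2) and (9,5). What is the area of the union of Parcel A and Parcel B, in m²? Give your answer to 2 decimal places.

8.00

By inclusion–exclusion:
Individual areas: |Parcel A| = 6, |Parcel B| = 6.
|Parcel A∩Parcel B|: x∈[7,9], y∈[3,5] → 2·2 = 4.
|Parcel A ∪ Parcel B| = 12 − 4 = 8.00.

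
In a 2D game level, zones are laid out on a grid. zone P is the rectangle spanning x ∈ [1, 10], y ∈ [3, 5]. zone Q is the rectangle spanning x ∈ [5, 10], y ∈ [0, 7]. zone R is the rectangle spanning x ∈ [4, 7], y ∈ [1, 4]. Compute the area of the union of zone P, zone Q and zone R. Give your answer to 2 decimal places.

45.00

By inclusion–exclusion:
Individual areas: |zone P| = 18, |zone Q| = 35, |zone R| = 9.
|zone P∩zone Q|: x∈[5,10], y∈[3,5] → 5·2 = 10.
|zone P∩zone R|: x∈[4,7], y∈[3,4] → 3·1 = 3.
|zone Q∩zone R|: x∈[5,7], y∈[1,4] → 2·3 = 6.
|zone P∩zone Q∩zone R| = 2.
|zone P ∪ zone Q ∪ zone R| = 62 − 19 + 2 = 45.00.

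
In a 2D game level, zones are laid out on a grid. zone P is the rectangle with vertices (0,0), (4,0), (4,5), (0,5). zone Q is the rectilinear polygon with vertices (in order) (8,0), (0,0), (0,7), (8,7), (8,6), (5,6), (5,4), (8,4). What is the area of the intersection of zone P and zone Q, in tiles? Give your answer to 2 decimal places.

The intersection is the polygon with vertices (4,5), (4,0), (0,0), (0,5).
By the shoelace formula its area is 20.00.

20.00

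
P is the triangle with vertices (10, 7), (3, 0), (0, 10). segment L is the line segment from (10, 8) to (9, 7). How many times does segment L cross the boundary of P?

1

The segment meets the boundary at (9.231,7.231).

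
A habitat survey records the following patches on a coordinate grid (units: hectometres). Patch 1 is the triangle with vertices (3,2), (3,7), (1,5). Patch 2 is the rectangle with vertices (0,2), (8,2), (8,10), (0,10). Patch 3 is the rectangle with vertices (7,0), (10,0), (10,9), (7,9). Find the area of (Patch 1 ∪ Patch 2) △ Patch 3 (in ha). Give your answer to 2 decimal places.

|Patch 1 ∪ Patch 2| = 64.
|(Patch 1 ∪ Patch 2) ∩ Patch 3| = 7.
|(Patch 1 ∪ Patch 2) △ Patch 3| = 64 + 27 − 14 = 77.00.

77.00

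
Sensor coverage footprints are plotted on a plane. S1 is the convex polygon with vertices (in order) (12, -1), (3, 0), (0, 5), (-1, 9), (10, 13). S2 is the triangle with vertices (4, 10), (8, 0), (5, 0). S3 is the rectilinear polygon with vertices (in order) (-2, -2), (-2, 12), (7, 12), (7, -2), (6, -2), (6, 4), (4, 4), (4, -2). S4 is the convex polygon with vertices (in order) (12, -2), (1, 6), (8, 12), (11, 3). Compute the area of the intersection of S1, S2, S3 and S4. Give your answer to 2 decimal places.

The intersection is the polygon with vertices (6,4), (4.6,4), (4.132,8.684), (4.426,8.936), (7,2.5), (7,1.636), (6,2.364).
By the shoelace formula its area is 6.74.

6.74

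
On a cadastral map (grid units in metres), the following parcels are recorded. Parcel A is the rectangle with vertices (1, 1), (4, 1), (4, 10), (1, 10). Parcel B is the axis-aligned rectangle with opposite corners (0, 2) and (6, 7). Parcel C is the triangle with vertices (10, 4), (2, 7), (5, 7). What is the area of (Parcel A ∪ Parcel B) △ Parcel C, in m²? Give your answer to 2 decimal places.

41.10

|Parcel A ∪ Parcel B| = 42.
|(Parcel A ∪ Parcel B) ∩ Parcel C| = 2.7.
|(Parcel A ∪ Parcel B) △ Parcel C| = 42 + 4.5 − 5.4 = 41.10.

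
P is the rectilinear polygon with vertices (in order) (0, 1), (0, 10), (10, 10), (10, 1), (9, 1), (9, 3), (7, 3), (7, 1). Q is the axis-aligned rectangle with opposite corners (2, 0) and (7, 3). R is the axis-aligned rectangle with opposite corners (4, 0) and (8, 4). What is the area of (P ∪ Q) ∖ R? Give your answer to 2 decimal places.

|P ∪ Q| = 91.
|(P ∪ Q) ∩ R| = 13.
|(P ∪ Q) ∖ R| = 91 − 13 = 78.00.

78.00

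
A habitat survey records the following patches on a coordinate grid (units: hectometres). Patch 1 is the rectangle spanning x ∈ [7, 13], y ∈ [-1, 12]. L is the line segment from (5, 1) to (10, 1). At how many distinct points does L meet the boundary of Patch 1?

The segment meets the boundary at (7,1).

1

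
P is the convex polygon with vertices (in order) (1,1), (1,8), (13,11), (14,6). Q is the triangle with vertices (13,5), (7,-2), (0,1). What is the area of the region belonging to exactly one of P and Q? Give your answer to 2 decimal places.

|P| = 77, |Q| = 33.5, |P∩Q| = 0.6154.
|P △ Q| = |P| + |Q| − 2·|P∩Q| = 77 + 33.5 − 1.2308 = 109.27.

109.27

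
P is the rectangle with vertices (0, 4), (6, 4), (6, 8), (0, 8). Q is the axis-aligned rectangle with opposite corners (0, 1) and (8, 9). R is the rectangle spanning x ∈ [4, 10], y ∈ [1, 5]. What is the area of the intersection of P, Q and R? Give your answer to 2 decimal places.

2.00

The intersection is the polygon with vertices (6,4), (4,4), (4,5), (6,5).
By the shoelace formula its area is 2.00.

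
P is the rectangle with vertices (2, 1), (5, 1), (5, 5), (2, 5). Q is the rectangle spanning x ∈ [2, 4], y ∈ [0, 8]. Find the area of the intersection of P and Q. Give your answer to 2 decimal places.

8.00

|P∩Q|: x∈[2,4], y∈[1,5] → 2·4 = 8.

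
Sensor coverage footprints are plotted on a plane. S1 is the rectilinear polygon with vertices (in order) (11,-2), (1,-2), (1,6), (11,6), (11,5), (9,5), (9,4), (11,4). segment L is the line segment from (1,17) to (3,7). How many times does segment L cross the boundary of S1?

The segment lies entirely outside S1 and never meets its boundary.

0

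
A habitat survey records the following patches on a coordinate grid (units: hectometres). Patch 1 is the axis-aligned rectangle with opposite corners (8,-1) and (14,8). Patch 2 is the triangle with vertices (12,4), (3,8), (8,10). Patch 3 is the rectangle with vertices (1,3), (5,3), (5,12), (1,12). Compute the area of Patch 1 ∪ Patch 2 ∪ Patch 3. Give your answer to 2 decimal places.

100.20

By inclusion–exclusion:
Individual areas: |Patch 1| = 54, |Patch 2| = 19, |Patch 3| = 36.
|Patch 1∩Patch 2| = 7.1111.
|Patch 1∩Patch 3| = 0 (no overlap).
|Patch 2∩Patch 3| = 1.6889.
|Patch 1∩Patch 2∩Patch 3| = 0.
|Patch 1 ∪ Patch 2 ∪ Patch 3| = 109 − 8.8 + 0 = 100.20.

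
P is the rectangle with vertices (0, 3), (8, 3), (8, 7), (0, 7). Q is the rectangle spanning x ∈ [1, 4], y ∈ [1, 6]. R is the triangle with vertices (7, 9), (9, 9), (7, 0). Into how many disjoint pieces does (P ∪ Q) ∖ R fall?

(P ∪ Q) ∖ R splits into 2 disjoint pieces (area 34, area 0.25).

2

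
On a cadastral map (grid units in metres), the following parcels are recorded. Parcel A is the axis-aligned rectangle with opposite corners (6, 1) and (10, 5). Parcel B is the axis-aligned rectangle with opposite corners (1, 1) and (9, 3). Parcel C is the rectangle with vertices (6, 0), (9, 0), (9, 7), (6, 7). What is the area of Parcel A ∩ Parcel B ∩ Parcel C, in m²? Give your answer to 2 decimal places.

6.00

The intersection is the polygon with vertices (9,3), (9,1), (6,1), (6,3).
By the shoelace formula its area is 6.00.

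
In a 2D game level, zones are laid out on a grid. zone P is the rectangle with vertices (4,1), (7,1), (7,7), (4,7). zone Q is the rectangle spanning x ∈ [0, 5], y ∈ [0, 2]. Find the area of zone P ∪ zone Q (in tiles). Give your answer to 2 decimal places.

27.00

By inclusion–exclusion:
Individual areas: |zone P| = 18, |zone Q| = 10.
|zone P∩zone Q|: x∈[4,5], y∈[1,2] → 1·1 = 1.
|zone P ∪ zone Q| = 28 − 1 = 27.00.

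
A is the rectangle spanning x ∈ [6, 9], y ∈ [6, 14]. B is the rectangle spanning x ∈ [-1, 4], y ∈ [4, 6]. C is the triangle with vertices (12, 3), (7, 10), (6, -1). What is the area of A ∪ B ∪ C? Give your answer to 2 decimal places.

By inclusion–exclusion:
Individual areas: |A| = 24, |B| = 10, |C| = 31.
|A∩B| = 0 (no overlap).
|A∩C| = 5.9273.
|B∩C| = 0.
|A∩B∩C| = 0.
|A ∪ B ∪ C| = 65 − 5.9273 + 0 = 59.07.

59.07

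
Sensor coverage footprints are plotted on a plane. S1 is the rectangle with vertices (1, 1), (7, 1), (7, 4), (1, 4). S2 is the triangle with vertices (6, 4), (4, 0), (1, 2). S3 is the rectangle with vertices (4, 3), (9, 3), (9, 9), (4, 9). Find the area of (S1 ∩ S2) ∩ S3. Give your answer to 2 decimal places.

0.95

The region (S1 ∩ S2) ∩ S3 is the polygon with vertices (6,4), (5.5,3), (4,3), (4,3.2).
By the shoelace formula its area is 0.95.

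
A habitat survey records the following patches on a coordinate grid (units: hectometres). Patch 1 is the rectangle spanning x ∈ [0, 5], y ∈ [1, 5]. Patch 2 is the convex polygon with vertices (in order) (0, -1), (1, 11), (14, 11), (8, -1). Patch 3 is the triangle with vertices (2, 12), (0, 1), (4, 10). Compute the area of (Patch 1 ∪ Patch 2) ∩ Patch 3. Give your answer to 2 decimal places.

The region (Patch 1 ∪ Patch 2) ∩ Patch 3 is the polygon with vertices (3,11), (4,10), (0,1), (1.818,11).
By the shoelace formula its area is 12.41.

12.41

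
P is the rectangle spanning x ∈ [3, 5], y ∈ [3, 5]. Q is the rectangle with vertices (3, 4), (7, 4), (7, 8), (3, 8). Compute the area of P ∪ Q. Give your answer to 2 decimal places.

By inclusion–exclusion:
Individual areas: |P| = 4, |Q| = 16.
|P∩Q|: x∈[3,5], y∈[4,5] → 2·1 = 2.
|P ∪ Q| = 20 − 2 = 18.00.

18.00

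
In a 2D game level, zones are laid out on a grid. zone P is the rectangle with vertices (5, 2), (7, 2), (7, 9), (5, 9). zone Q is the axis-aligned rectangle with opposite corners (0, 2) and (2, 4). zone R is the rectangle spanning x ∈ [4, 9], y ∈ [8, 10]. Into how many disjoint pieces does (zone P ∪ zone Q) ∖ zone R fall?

(zone P ∪ zone Q) ∖ zone R splits into 2 disjoint pieces (area 12, area 4).

2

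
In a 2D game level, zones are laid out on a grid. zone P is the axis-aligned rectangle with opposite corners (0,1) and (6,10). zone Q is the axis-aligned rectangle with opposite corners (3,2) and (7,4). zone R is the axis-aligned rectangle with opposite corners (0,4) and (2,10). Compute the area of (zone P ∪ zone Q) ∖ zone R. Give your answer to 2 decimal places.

|zone P ∪ zone Q| = 56.
|(zone P ∪ zone Q) ∩ zone R| = 12.
|(zone P ∪ zone Q) ∖ zone R| = 56 − 12 = 44.00.

44.00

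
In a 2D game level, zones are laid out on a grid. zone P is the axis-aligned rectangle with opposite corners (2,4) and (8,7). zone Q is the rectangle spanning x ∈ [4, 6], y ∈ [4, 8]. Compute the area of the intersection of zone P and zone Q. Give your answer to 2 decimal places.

6.00

|zone P∩zone Q|: x∈[4,6], y∈[4,7] → 2·3 = 6.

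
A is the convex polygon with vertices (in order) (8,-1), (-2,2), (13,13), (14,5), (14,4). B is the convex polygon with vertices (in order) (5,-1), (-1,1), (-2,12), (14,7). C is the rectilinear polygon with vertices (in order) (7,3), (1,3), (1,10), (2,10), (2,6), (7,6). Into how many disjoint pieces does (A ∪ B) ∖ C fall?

1

(A ∪ B) ∖ C is a single connected region.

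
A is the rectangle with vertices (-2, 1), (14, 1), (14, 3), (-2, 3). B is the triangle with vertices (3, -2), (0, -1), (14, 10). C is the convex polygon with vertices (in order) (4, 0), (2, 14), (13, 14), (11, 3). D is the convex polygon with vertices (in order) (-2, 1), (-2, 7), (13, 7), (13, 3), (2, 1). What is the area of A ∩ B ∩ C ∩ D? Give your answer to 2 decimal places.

The intersection is the polygon with vertices (3.725,1.927), (5.091,3), (7.583,3), (6.5,1.818), (3.81,1.329).
By the shoelace formula its area is 3.86.

3.86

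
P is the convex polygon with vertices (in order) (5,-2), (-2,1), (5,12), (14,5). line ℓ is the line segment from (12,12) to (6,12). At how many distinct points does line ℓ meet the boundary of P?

The segment lies entirely outside P and never meets its boundary.

0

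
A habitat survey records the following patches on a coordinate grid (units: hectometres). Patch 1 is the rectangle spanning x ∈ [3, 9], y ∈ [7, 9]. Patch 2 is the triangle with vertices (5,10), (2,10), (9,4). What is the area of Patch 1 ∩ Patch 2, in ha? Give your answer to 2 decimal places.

The intersection is the polygon with vertices (5.667,9), (7,7), (5.5,7), (3.167,9).
By the shoelace formula its area is 4.00.

4.00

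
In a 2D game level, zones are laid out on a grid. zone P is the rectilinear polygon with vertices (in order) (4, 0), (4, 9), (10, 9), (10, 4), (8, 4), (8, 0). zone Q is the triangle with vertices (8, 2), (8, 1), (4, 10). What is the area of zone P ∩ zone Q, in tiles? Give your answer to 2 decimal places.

1.97

The intersection is the polygon with vertices (4.5,9), (8,2), (8,1), (4.444,9).
By the shoelace formula its area is 1.97.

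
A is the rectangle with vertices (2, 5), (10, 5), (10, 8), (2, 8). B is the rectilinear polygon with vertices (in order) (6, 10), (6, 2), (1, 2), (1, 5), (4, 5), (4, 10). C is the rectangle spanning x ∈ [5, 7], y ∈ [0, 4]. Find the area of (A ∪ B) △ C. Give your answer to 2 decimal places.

|A ∪ B| = 43.
|(A ∪ B) ∩ C| = 2.
|(A ∪ B) △ C| = 43 + 8 − 4 = 47.00.

47.00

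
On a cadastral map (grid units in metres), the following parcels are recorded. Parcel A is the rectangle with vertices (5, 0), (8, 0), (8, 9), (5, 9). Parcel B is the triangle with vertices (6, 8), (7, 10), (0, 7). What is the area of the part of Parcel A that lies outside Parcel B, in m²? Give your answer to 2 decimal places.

25.67

|Parcel A| = 27, |Parcel A∩Parcel B| = 1.3333.
|Parcel A ∖ Parcel B| = |Parcel A| − |Parcel A∩Parcel B| = 27 − 1.3333 = 25.67.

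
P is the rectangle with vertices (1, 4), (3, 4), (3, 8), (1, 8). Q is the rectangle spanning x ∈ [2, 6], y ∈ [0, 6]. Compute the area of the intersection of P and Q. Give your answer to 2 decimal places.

|P∩Q|: x∈[2,3], y∈[4,6] → 1·2 = 2.

2.00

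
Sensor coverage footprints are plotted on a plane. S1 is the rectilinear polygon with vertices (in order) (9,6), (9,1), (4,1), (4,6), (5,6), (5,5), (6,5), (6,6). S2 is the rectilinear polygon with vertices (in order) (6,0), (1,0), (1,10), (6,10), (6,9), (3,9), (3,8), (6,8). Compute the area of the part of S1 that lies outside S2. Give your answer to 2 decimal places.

15.00

|S1| = 24, |S1∩S2| = 9.
|S1 ∖ S2| = |S1| − |S1∩S2| = 24 − 9 = 15.00.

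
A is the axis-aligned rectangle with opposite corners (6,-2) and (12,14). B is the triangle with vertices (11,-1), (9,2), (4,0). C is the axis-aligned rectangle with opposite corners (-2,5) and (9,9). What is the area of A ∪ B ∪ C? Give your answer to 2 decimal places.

129.09

By inclusion–exclusion:
Individual areas: |A| = 96, |B| = 9.5, |C| = 44.
|A∩B| = 8.4143.
|A∩C|: x∈[6,9], y∈[5,9] → 3·4 = 12.
|B∩C| = 0.
|A∩B∩C| = 0.
|A ∪ B ∪ C| = 149.5 − 20.4143 + 0 = 129.09.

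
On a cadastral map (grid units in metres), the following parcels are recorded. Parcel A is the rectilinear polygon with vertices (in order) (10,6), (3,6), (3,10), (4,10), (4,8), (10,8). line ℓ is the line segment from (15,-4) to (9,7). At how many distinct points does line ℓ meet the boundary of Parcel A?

The segment meets the boundary at (9.545,6).

1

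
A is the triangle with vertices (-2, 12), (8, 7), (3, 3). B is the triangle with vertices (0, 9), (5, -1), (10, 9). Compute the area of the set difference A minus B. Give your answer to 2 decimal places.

7.50

|A| = 32.5, |A∩B| = 25.
|A ∖ B| = |A| − |A∩B| = 32.5 − 25 = 7.50.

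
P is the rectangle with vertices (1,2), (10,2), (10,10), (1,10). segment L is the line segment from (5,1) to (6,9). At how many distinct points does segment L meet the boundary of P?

The segment meets the boundary at (5.125,2).

1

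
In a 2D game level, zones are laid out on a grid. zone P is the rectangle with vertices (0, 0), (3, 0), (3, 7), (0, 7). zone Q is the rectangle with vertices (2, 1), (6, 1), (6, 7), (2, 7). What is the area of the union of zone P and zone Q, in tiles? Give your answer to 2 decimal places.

39.00

By inclusion–exclusion:
Individual areas: |zone P| = 21, |zone Q| = 24.
|zone P∩zone Q|: x∈[2,3], y∈[1,7] → 1·6 = 6.
|zone P ∪ zone Q| = 45 − 6 = 39.00.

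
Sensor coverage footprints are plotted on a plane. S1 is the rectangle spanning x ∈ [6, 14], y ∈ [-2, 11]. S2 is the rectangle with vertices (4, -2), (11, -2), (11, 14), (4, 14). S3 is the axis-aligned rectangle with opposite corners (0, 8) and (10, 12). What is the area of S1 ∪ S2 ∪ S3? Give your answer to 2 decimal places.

By inclusion–exclusion:
Individual areas: |S1| = 104, |S2| = 112, |S3| = 40.
|S1∩S2|: x∈[6,11], y∈[-2,11] → 5·13 = 65.
|S1∩S3|: x∈[6,10], y∈[8,11] → 4·3 = 12.
|S2∩S3|: x∈[4,10], y∈[8,12] → 6·4 = 24.
|S1∩S2∩S3| = 12.
|S1 ∪ S2 ∪ S3| = 256 − 101 + 12 = 167.00.

167.00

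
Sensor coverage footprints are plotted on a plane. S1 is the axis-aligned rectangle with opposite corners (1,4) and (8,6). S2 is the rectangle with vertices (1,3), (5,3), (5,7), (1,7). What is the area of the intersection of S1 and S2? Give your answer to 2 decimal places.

|S1∩S2|: x∈[1,5], y∈[4,6] → 4·2 = 8.

8.00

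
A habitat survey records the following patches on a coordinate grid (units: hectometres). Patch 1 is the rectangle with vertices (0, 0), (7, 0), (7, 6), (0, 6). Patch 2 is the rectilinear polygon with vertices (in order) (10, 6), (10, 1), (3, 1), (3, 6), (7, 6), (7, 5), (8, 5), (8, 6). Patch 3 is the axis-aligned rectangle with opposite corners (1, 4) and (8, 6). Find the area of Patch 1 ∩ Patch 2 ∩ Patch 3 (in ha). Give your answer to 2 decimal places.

8.00

The intersection is the polygon with vertices (3,6), (7,6), (7,5), (7,4), (3,4).
By the shoelace formula its area is 8.00.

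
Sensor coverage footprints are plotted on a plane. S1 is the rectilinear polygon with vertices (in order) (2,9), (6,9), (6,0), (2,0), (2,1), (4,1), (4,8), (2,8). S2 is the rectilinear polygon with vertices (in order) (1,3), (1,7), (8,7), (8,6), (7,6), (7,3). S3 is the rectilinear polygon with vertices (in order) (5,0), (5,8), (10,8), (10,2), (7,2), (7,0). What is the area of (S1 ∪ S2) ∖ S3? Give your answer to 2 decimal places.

26.00

|S1 ∪ S2| = 39.
|(S1 ∪ S2) ∩ S3| = 13.
|(S1 ∪ S2) ∖ S3| = 39 − 13 = 26.00.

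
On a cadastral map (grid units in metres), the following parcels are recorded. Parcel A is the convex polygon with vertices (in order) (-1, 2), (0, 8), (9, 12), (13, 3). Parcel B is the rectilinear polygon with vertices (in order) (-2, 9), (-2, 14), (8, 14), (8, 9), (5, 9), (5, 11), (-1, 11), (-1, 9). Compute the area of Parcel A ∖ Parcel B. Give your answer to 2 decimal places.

84.33

|Parcel A| = 90, |Parcel A∩Parcel B| = 5.6667.
|Parcel A ∖ Parcel B| = |Parcel A| − |Parcel A∩Parcel B| = 90 − 5.6667 = 84.33.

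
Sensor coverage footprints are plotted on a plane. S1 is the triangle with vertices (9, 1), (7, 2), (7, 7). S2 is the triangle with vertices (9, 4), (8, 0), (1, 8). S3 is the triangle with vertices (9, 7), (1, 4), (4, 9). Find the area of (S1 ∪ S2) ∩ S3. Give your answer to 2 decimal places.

|S1 ∪ S2| = 19.1571.
|(S1 ∪ S2) ∩ S3| = 3.11.

3.11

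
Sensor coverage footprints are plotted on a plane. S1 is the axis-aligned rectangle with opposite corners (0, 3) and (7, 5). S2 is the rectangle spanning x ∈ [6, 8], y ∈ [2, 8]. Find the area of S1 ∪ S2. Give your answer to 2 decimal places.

By inclusion–exclusion:
Individual areas: |S1| = 14, |S2| = 12.
|S1∩S2|: x∈[6,7], y∈[3,5] → 1·2 = 2.
|S1 ∪ S2| = 26 − 2 = 24.00.

24.00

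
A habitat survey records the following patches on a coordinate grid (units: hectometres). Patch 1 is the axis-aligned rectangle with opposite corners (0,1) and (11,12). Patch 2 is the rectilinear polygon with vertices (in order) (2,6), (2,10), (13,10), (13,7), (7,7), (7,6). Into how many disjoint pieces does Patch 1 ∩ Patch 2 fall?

1

Patch 1 ∩ Patch 2 is a single connected region.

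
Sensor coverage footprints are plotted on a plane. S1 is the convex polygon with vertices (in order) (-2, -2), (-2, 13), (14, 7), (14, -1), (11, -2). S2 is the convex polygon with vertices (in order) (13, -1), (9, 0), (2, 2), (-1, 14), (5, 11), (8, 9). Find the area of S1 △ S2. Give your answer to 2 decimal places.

|S1| = 190.5, |S2| = 96, |S1∩S2| = 89.5911.
|S1 △ S2| = |S1| + |S2| − 2·|S1∩S2| = 190.5 + 96 − 179.1823 = 107.32.

107.32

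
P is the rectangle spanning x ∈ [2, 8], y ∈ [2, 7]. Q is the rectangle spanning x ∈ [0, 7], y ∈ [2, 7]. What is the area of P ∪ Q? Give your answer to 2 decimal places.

By inclusion–exclusion:
Individual areas: |P| = 30, |Q| = 35.
|P∩Q|: x∈[2,7], y∈[2,7] → 5·5 = 25.
|P ∪ Q| = 65 − 25 = 40.00.

40.00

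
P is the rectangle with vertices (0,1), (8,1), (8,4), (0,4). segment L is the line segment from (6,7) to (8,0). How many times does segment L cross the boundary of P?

The segment meets the boundary at (7.714,1), (6.857,4).

2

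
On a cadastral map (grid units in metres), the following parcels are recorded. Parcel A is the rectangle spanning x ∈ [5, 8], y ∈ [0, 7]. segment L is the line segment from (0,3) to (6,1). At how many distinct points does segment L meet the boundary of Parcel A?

1

The segment meets the boundary at (5,1.333).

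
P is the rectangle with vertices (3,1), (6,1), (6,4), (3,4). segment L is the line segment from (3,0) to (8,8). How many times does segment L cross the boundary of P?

The segment meets the boundary at (5.5,4), (3.625,1).

2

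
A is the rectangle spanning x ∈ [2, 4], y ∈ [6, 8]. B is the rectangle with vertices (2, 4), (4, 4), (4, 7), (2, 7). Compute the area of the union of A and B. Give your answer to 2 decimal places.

8.00

By inclusion–exclusion:
Individual areas: |A| = 4, |B| = 6.
|A∩B|: x∈[2,4], y∈[6,7] → 2·1 = 2.
|A ∪ B| = 10 − 2 = 8.00.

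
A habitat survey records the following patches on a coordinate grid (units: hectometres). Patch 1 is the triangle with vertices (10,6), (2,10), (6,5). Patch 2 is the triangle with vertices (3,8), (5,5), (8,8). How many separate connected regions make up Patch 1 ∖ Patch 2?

Patch 1 ∖ Patch 2 splits into 2 disjoint pieces (area 4.8889, area 2.4).

2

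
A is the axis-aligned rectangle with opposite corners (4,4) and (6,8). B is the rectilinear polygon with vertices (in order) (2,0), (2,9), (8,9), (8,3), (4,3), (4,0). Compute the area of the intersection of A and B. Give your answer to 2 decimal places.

8.00

The intersection is the polygon with vertices (4,4), (4,8), (6,8), (6,4).
By the shoelace formula its area is 8.00.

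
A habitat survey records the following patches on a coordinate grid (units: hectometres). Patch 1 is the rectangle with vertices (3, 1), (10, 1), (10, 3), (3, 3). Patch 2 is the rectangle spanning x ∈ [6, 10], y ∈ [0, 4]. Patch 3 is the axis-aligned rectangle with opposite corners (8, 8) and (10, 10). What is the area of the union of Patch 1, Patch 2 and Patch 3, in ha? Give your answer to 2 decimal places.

26.00

By inclusion–exclusion:
Individual areas: |Patch 1| = 14, |Patch 2| = 16, |Patch 3| = 4.
|Patch 1∩Patch 2|: x∈[6,10], y∈[1,3] → 4·2 = 8.
|Patch 1∩Patch 3| = 0 (no overlap).
|Patch 2∩Patch 3| = 0 (no overlap).
|Patch 1∩Patch 2∩Patch 3| = 0.
|Patch 1 ∪ Patch 2 ∪ Patch 3| = 34 − 8 + 0 = 26.00.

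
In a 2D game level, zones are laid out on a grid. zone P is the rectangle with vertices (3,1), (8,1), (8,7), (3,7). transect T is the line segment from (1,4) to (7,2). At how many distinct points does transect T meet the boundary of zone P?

1

The segment meets the boundary at (3,3.333).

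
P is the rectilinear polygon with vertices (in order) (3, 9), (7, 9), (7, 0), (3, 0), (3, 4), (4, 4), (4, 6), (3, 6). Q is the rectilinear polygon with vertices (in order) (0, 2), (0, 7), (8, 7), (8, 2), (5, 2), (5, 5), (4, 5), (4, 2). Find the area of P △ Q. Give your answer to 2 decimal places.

|P| = 34, |Q| = 37, |P∩Q| = 15.
|P △ Q| = |P| + |Q| − 2·|P∩Q| = 34 + 37 − 30 = 41.00.

41.00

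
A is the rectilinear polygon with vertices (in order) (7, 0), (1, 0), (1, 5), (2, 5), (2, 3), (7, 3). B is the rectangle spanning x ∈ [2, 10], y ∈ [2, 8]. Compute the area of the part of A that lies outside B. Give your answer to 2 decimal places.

15.00

|A| = 20, |A∩B| = 5.
|A ∖ B| = |A| − |A∩B| = 20 − 5 = 15.00.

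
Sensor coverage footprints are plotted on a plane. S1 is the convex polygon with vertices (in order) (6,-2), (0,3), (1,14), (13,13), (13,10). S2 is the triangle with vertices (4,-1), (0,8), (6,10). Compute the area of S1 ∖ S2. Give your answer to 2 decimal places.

108.92

|S1| = 139.5, |S1∩S2| = 30.5796.
|S1 ∖ S2| = |S1| − |S1∩S2| = 139.5 − 30.5796 = 108.92.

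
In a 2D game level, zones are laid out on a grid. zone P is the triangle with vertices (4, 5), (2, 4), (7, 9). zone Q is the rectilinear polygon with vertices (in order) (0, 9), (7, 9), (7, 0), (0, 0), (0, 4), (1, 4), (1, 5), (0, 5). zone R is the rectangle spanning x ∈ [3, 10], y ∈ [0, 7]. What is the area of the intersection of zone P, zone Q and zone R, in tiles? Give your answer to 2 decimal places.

The intersection is the polygon with vertices (5,7), (5.5,7), (4,5), (3,4.5), (3,5).
By the shoelace formula its area is 1.75.

1.75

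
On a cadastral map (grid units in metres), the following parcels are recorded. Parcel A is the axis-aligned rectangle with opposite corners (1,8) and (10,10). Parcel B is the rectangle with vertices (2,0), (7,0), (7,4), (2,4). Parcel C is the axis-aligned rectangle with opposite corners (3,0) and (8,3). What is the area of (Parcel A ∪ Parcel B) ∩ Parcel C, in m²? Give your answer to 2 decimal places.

The region (Parcel A ∪ Parcel B) ∩ Parcel C is the polygon with vertices (7,0), (3,0), (3,3), (7,3).
By the shoelace formula its area is 12.00.

12.00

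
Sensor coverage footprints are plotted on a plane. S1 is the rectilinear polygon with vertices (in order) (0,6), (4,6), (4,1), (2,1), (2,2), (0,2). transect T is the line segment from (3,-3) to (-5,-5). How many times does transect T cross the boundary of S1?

The segment lies entirely outside S1 and never meets its boundary.

0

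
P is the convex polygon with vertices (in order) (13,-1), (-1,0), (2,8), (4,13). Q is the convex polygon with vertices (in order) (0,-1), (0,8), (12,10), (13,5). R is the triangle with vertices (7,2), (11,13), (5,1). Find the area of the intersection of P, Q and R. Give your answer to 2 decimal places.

The intersection is the polygon with vertices (8.471,6.045), (7.101,2.277), (5.2,1.4), (7.938,6.875).
By the shoelace formula its area is 5.58.

5.58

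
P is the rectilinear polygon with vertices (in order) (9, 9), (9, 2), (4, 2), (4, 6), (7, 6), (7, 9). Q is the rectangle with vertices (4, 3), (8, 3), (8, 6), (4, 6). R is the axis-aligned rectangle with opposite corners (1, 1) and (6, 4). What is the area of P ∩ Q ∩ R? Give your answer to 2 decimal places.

2.00

The intersection is the polygon with vertices (4,3), (4,4), (6,4), (6,3).
By the shoelace formula its area is 2.00.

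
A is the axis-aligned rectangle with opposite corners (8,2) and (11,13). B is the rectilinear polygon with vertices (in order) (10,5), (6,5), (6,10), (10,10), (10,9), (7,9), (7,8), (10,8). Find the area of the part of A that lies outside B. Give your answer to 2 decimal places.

|A| = 33, |A∩B| = 8.
|A ∖ B| = |A| − |A∩B| = 33 − 8 = 25.00.

25.00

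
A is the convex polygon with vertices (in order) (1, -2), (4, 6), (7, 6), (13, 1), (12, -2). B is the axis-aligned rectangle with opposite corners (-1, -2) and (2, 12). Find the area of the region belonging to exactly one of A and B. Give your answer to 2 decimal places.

|A| = 67.5, |B| = 42, |A∩B| = 1.3333.
|A △ B| = |A| + |B| − 2·|A∩B| = 67.5 + 42 − 2.6667 = 106.83.

106.83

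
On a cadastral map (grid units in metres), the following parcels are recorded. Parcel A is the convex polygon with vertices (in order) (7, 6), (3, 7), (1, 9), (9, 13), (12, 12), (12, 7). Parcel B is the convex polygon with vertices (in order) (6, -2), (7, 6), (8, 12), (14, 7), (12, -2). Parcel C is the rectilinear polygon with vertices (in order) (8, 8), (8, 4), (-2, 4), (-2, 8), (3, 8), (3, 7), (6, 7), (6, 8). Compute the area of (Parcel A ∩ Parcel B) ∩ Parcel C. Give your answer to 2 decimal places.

1.57

The region (Parcel A ∩ Parcel B) ∩ Parcel C is the polygon with vertices (7,6), (7.333,8), (8,8), (8,6.2).
By the shoelace formula its area is 1.57.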